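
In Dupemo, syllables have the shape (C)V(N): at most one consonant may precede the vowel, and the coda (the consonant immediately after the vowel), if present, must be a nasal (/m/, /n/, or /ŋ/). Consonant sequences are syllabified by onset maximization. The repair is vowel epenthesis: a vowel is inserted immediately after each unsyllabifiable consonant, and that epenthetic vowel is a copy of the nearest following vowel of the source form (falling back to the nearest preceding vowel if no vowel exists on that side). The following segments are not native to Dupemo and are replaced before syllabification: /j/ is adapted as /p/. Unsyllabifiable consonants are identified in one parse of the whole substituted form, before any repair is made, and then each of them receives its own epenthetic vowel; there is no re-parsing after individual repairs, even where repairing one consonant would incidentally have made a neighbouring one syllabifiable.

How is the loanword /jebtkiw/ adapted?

Substitution: /j/ → /p/, giving /pebtkiw/.
Syllabifying with onset maximization leaves /b/, /t/, /w/ stranded (only a nasal (/m/, /n/, or /ŋ/) is licensed in coda position; onsets are limited to one consonant).
Each unlicensed consonant becomes the onset of a new syllable: /b/ → /bi/, /t/ → /ti/, /w/ → /wi/.

pebitikiwi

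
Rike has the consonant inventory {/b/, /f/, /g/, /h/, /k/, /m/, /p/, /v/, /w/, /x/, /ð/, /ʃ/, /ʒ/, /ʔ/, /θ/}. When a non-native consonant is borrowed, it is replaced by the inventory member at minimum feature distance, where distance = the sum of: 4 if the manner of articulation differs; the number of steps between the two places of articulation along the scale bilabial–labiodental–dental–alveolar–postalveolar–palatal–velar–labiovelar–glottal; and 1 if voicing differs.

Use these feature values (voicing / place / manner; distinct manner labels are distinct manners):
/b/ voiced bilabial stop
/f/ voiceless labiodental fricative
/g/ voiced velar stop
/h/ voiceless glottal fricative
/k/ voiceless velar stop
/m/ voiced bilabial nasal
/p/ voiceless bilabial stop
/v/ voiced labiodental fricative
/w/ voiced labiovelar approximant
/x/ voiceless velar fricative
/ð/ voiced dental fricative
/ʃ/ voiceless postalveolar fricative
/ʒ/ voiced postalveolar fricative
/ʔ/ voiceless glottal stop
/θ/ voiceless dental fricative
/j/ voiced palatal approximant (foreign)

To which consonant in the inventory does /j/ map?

w

/w/ is closest: same manner (approximant), place distance 2 (palatal→labiovelar), same voicing; total 2. Next closest is /g/ at distance 5.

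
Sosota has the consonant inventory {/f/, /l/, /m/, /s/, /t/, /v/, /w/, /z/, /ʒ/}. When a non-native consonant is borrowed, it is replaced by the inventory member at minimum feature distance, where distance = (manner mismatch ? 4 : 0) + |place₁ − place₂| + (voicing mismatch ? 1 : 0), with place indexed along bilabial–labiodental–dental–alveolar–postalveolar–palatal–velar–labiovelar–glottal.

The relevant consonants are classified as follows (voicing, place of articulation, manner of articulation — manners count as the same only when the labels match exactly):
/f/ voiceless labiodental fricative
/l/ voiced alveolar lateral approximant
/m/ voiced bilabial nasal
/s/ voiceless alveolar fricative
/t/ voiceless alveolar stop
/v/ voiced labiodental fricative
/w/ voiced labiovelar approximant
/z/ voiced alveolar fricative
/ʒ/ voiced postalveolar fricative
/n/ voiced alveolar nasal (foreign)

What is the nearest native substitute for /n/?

/m/ is closest: same manner (nasal), place distance 3 (alveolar→bilabial), same voicing; total 3. Next closest is /l/ at distance 4.

m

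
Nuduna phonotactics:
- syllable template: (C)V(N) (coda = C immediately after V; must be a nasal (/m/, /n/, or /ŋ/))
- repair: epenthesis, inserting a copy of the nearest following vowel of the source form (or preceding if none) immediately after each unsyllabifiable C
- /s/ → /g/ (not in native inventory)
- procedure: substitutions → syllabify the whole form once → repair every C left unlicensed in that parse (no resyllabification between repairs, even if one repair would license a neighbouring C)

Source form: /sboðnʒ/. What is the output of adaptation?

Substitution: /s/ → /g/, giving /gboðnʒ/.
Under (C)V(N), the unsyllabifiable consonants are /g/, /ð/, /n/, /ʒ/ (only a nasal (/m/, /n/, or /ŋ/) is licensed in coda position; onsets are limited to one consonant).
Epenthesis after each stranded consonant: /g/ → /go/, /ð/ → /ðo/, /n/ → /no/, /ʒ/ → /ʒo/.

goboðonoʒo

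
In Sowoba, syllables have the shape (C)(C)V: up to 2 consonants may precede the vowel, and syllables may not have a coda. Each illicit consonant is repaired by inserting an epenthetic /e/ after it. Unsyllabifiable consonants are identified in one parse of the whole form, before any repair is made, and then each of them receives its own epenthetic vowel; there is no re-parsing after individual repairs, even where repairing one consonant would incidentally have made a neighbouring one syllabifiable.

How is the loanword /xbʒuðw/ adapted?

xebʒuðewe

Syllabifying with onset maximization leaves /x/, /ð/, /w/ stranded (no codas are permitted; onsets may contain at most 2 consonants).
Epenthesis after each stranded consonant: /x/ → /xe/, /ð/ → /ðe/, /w/ → /we/.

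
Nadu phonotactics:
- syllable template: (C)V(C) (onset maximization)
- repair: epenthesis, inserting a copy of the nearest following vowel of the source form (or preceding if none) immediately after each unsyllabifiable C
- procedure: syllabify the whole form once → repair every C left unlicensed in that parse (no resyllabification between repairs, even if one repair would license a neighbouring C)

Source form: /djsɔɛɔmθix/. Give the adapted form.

Syllabifying with onset maximization leaves /d/, /j/ stranded (at most one coda consonant is licensed; onsets are limited to one consonant).
Each unlicensed consonant becomes the onset of a new syllable: /d/ → /dɔ/, /j/ → /jɔ/.

dɔjɔsɔɛɔmθix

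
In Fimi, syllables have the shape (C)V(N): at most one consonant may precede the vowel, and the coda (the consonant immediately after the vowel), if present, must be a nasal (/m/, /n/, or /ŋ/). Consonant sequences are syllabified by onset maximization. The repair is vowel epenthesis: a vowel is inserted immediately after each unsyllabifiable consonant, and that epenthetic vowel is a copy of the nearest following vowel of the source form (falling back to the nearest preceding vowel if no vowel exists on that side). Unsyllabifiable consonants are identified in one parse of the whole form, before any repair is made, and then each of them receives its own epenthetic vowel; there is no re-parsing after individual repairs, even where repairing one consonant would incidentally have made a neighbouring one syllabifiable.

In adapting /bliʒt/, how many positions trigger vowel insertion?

The unsyllabifiable consonants are /b/, /ʒ/, /t/; each receives one epenthetic vowel.

3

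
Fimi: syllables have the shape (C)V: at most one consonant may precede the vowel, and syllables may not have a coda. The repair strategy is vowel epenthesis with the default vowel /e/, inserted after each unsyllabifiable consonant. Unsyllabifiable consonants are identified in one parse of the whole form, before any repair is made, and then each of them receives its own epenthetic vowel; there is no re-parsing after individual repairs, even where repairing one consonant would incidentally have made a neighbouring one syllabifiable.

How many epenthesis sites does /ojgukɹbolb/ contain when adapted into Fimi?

5

The unsyllabifiable consonants are /j/, /k/, /ɹ/, /l/, /b/; each receives one epenthetic vowel.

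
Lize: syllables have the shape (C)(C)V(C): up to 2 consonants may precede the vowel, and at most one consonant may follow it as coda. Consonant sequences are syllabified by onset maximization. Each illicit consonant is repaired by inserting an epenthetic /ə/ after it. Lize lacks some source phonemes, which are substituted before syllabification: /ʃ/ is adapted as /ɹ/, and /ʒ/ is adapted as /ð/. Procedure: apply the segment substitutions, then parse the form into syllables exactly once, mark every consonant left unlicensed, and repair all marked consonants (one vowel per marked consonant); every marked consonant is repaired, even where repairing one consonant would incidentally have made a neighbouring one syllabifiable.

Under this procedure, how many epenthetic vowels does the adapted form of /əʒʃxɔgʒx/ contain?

After substitution the input is /əðɹxɔgðx/.
The unsyllabifiable consonants are /ð/, /x/; each receives one epenthetic vowel.

2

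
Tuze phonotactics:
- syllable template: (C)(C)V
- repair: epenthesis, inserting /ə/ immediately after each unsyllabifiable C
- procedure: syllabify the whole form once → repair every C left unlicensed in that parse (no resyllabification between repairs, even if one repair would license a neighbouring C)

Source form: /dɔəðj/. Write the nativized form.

The consonants /ð/, /j/ cannot be parsed into a legal (C)(C)V syllable (no codas are permitted; onsets may contain at most 2 consonants).
Epenthesis after each stranded consonant: /ð/ → /ðə/, /j/ → /jə/.

dɔəðəjə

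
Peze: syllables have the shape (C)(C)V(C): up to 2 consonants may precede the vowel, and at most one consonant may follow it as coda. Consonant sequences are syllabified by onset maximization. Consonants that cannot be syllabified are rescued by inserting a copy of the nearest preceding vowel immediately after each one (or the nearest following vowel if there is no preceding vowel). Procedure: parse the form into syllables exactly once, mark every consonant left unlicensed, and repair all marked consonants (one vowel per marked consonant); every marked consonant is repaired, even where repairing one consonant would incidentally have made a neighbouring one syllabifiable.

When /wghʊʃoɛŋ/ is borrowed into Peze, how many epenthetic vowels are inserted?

The unsyllabifiable consonants are /w/; each receives one epenthetic vowel.

1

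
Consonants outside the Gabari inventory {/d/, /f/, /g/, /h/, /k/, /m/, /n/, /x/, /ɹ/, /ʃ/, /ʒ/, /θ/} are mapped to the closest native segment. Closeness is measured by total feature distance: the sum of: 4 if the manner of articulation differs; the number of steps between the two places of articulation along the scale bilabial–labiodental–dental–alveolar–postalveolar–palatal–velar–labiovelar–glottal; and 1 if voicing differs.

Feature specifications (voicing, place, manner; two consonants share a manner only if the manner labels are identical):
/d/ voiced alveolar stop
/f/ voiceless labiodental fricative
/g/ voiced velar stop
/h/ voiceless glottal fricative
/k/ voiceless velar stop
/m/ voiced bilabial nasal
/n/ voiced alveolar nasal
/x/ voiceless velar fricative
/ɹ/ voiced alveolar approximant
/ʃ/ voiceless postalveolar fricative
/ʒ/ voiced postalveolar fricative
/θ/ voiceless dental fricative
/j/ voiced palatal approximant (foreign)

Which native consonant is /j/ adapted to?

ɹ

/ɹ/ is closest: same manner (approximant), place distance 2 (palatal→alveolar), same voicing; total 2. Next closest is /g/ at distance 5.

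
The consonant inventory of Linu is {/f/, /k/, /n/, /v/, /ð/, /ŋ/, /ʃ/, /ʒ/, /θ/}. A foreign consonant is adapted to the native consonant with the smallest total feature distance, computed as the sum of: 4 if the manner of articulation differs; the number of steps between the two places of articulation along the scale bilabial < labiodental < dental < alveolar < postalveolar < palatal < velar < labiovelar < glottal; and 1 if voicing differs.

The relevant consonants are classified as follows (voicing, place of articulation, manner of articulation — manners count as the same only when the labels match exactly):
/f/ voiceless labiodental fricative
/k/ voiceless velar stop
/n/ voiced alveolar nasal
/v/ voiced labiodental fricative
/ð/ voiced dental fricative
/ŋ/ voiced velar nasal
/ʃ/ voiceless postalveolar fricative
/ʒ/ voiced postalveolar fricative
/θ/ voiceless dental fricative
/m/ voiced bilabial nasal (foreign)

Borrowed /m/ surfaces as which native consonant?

/n/ is closest: same manner (nasal), place distance 3 (bilabial→alveolar), same voicing; total 3. Next closest is /v/ at distance 5.

n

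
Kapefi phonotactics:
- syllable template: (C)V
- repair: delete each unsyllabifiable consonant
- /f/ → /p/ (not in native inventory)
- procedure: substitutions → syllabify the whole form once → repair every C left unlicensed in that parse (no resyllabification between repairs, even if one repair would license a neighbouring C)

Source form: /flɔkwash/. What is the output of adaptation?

lɔwa

Substitution: /f/ → /p/, giving /plɔkwash/.
The consonants /p/, /k/, /s/, /h/ cannot be parsed into a legal (C)V syllable (no codas are permitted; onsets are limited to one consonant).
Each unlicensed consonant is deleted: /p/, /k/, /s/, /h/.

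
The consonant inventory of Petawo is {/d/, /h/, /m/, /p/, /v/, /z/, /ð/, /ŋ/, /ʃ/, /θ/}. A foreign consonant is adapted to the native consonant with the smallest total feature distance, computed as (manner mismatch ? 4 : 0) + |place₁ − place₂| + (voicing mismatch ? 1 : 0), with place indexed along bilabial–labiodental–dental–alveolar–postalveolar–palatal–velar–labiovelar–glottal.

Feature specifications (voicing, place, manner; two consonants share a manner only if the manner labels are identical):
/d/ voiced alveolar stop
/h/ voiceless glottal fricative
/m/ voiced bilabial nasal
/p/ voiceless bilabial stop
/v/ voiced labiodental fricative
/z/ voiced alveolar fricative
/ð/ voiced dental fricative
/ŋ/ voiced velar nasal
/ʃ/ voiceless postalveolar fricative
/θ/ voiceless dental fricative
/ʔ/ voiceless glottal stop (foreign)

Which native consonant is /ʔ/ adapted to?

/h/ is closest: manner differs (stop→fricative, +4), place distance 0 (glottal→glottal), same voicing; total 4. Next closest is /d/ at distance 6.

h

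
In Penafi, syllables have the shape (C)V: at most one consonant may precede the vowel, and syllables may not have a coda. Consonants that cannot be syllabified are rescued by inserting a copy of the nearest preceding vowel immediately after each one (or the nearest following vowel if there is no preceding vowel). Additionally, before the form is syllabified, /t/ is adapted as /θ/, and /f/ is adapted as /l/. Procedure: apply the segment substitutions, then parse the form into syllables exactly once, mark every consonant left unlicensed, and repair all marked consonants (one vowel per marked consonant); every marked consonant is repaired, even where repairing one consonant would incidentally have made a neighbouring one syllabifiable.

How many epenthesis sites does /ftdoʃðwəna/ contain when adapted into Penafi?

After substitution the input is /lθdoʃðwəna/.
The unsyllabifiable consonants are /l/, /θ/, /ʃ/, /ð/; each receives one epenthetic vowel.

4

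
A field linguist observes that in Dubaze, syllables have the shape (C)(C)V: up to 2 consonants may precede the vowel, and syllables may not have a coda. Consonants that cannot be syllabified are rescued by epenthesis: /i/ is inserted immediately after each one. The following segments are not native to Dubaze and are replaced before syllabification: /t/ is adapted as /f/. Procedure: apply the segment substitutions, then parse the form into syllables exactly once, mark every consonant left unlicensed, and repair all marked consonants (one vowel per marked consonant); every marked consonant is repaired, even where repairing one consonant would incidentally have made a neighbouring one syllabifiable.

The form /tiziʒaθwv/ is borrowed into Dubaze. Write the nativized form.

Substitution: /t/ → /f/, giving /fiziʒaθwv/.
Syllabifying with onset maximization leaves /θ/, /w/, /v/ stranded (no codas are permitted; onsets may contain at most 2 consonants).
Epenthesis after each stranded consonant: /θ/ → /θi/, /w/ → /wi/, /v/ → /vi/.

fiziʒaθiwivi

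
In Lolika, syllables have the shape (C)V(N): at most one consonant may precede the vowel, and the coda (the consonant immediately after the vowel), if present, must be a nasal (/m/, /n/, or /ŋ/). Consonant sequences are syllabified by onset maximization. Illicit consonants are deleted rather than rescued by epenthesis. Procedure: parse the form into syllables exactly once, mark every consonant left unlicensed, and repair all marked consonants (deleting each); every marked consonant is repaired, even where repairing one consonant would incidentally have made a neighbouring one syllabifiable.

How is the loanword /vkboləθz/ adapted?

bolə

The consonants /v/, /k/, /θ/, /z/ cannot be parsed into a legal (C)V(N) syllable (only a nasal (/m/, /n/, or /ŋ/) is licensed in coda position; onsets are limited to one consonant).
Deleting the stranded consonants removes /v/, /k/, /θ/, /z/.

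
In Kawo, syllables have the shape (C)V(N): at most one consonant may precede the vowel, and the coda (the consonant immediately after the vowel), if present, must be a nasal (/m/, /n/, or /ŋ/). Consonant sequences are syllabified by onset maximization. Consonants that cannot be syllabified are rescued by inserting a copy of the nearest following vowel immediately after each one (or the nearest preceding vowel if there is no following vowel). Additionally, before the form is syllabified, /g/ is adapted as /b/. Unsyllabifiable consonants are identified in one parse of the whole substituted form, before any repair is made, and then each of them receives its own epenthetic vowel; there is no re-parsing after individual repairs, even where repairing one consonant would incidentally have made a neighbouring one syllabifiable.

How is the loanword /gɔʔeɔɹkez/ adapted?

Substitution: /g/ → /b/, giving /bɔʔeɔɹkez/.
Syllabifying with onset maximization leaves /ɹ/, /z/ stranded (only a nasal (/m/, /n/, or /ŋ/) is licensed in coda position; onsets are limited to one consonant).
Epenthesis after each stranded consonant: /ɹ/ → /ɹe/, /z/ → /ze/.

bɔʔeɔɹekeze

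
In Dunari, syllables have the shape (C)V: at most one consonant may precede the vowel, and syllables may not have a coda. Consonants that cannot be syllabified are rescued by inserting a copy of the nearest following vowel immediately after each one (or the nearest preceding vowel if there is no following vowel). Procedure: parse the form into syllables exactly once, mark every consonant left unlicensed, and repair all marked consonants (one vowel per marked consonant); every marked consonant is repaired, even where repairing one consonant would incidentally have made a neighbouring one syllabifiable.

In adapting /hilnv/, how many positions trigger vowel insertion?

The unsyllabifiable consonants are /l/, /n/, /v/; each receives one epenthetic vowel.

3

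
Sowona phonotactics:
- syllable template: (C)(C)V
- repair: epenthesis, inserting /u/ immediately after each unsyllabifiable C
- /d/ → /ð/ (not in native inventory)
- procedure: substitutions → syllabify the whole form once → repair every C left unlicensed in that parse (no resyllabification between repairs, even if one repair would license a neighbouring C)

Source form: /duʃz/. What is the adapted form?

ðuʃuzu

Substitution: /d/ → /ð/, giving /ðuʃz/.
Under (C)(C)V, the unsyllabifiable consonants are /ʃ/, /z/ (no codas are permitted; onsets may contain at most 2 consonants).
Epenthesis after each stranded consonant: /ʃ/ → /ʃu/, /z/ → /zu/.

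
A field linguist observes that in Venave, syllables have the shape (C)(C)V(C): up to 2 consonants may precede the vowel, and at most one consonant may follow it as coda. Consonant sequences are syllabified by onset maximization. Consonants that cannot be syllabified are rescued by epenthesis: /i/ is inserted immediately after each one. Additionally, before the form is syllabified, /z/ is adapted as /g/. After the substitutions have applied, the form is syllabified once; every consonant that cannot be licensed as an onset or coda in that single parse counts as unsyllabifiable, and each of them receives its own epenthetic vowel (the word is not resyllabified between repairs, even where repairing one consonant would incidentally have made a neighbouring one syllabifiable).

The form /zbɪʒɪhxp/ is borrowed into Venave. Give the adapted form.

Substitution: /z/ → /g/, giving /gbɪʒɪhxp/.
Syllabifying with onset maximization leaves /x/, /p/ stranded (at most one coda consonant is licensed; onsets may contain at most 2 consonants).
Inserting the epenthetic vowel yields /x/ → /xi/, /p/ → /pi/.

gbɪʒɪhxipi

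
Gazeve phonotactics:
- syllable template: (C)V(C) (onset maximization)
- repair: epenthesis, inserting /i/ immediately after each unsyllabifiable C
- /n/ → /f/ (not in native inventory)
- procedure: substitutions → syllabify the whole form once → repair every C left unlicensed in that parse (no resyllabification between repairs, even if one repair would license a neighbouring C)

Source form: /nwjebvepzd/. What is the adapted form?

fiwijebvepzidi

Substitution: /n/ → /f/, giving /fwjebvepzd/.
Syllabifying with onset maximization leaves /f/, /w/, /z/, /d/ stranded (at most one coda consonant is licensed; onsets are limited to one consonant).
Each unlicensed consonant becomes the onset of a new syllable: /f/ → /fi/, /w/ → /wi/, /z/ → /zi/, /d/ → /di/.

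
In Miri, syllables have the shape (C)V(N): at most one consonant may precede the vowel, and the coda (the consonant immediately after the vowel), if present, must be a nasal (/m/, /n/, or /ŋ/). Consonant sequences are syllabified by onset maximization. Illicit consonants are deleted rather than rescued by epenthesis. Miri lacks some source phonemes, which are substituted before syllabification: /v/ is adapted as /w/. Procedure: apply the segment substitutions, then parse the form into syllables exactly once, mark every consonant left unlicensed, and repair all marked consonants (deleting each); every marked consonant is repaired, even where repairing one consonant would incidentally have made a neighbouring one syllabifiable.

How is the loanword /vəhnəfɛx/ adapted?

wənəfɛ

Substitution: /v/ → /w/, giving /wəhnəfɛx/.
Syllabifying with onset maximization leaves /h/, /x/ stranded (only a nasal (/m/, /n/, or /ŋ/) is licensed in coda position; onsets are limited to one consonant).
Deleting the stranded consonants removes /h/, /x/.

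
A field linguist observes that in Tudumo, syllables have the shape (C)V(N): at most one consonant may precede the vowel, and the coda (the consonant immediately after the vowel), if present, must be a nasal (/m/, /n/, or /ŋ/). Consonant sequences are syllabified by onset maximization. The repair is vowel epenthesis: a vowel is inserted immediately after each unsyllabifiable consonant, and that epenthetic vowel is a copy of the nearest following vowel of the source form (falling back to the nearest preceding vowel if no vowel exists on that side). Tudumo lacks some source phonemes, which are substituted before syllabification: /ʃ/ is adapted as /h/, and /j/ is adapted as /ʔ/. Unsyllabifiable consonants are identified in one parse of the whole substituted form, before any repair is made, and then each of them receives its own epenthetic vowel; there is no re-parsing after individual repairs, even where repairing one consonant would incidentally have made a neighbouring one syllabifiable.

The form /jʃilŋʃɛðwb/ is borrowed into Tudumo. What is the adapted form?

Substitution: /j/ → /ʔ/, /ʃ/ → /h/, giving /ʔhilŋhɛðwb/.
Under (C)V(N), the unsyllabifiable consonants are /ʔ/, /l/, /ŋ/, /ð/, /w/, /b/ (only a nasal (/m/, /n/, or /ŋ/) is licensed in coda position; onsets are limited to one consonant).
Each unlicensed consonant becomes the onset of a new syllable: /ʔ/ → /ʔi/, /l/ → /lɛ/, /ŋ/ → /ŋɛ/, /ð/ → /ðɛ/, /w/ → /wɛ/, /b/ → /bɛ/.

ʔihilɛŋɛhɛðɛwɛbɛ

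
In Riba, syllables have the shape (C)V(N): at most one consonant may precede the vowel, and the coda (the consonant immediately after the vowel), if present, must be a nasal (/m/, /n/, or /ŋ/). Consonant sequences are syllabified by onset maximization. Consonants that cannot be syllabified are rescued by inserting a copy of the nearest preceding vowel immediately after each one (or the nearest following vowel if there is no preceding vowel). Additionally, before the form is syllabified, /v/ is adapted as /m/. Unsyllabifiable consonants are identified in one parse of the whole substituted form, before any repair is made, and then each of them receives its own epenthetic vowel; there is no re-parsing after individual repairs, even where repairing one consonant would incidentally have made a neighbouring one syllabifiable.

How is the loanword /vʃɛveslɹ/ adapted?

mɛʃɛmeseleɹe

Substitution: /v/ → /m/, giving /mʃɛmeslɹ/.
The consonants /m/, /s/, /l/, /ɹ/ cannot be parsed into a legal (C)V(N) syllable (only a nasal (/m/, /n/, or /ŋ/) is licensed in coda position; onsets are limited to one consonant).
Epenthesis after each stranded consonant: /m/ → /mɛ/, /s/ → /se/, /l/ → /le/, /ɹ/ → /ɹe/.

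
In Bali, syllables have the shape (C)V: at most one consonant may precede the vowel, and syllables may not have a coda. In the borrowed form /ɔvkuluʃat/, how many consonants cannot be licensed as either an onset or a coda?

Under (C)V, the unsyllabifiable consonants are /v/, /t/ (no codas are permitted; onsets are limited to one consonant).

2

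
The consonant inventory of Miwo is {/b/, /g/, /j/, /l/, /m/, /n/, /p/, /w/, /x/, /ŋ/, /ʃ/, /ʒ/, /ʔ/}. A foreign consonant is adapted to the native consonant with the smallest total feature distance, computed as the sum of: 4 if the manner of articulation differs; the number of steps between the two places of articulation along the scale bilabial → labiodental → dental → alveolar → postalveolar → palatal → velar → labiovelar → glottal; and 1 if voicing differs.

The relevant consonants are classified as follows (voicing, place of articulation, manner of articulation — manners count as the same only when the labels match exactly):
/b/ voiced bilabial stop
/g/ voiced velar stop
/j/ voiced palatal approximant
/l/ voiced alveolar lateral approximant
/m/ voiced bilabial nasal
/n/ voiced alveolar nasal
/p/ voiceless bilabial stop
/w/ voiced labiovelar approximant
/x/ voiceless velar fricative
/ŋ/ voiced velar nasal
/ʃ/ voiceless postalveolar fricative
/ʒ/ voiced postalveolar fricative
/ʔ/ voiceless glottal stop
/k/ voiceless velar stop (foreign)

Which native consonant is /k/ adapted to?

g

/g/ is closest: same manner (stop), place distance 0 (velar→velar), voicing differs (+1); total 1. Next closest is /ʔ/ at distance 2.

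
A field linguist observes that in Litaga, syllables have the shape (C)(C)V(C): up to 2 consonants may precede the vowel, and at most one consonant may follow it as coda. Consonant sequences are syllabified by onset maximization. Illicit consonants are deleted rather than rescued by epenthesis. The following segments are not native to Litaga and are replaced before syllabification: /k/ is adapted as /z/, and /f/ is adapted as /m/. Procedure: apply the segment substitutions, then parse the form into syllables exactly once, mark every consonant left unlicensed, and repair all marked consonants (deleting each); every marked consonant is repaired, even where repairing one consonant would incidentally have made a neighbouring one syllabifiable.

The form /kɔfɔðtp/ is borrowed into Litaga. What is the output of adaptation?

Substitution: /k/ → /z/, /f/ → /m/, giving /zɔmɔðtp/.
Syllabifying with onset maximization leaves /t/, /p/ stranded (at most one coda consonant is licensed; onsets may contain at most 2 consonants).
Deleting the stranded consonants removes /t/, /p/.

zɔmɔð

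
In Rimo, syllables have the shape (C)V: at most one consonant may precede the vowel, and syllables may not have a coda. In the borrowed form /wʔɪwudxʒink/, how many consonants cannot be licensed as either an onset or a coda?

5

Syllabifying with onset maximization leaves /w/, /d/, /x/, /n/, /k/ stranded (no codas are permitted; onsets are limited to one consonant).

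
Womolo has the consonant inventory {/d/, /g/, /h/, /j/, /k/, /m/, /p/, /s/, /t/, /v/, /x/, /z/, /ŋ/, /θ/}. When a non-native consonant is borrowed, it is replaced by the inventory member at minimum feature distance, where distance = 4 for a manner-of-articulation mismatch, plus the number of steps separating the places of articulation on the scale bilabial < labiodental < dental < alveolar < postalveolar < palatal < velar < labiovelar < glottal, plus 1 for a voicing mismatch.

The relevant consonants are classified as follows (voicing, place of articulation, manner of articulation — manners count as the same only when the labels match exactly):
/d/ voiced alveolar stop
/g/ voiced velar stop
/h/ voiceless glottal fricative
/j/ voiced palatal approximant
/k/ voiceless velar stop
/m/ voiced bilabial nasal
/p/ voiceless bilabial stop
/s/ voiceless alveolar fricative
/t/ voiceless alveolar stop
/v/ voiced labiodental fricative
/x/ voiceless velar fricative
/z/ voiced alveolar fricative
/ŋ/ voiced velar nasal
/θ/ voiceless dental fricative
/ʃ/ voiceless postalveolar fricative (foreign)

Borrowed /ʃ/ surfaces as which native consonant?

s

/s/ is closest: same manner (fricative), place distance 1 (postalveolar→alveolar), same voicing; total 1. Next closest is /x/ at distance 2.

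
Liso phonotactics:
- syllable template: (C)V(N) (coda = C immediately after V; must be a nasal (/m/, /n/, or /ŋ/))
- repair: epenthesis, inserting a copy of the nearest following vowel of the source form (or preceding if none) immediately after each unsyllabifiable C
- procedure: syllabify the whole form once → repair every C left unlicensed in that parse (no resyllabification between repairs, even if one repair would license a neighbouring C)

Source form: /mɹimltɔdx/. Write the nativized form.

miɹimlɔtɔdɔxɔ

Under (C)V(N), the unsyllabifiable consonants are /m/, /l/, /d/, /x/ (only a nasal (/m/, /n/, or /ŋ/) is licensed in coda position; onsets are limited to one consonant).
Each unlicensed consonant becomes the onset of a new syllable: /m/ → /mi/, /l/ → /lɔ/, /d/ → /dɔ/, /x/ → /xɔ/.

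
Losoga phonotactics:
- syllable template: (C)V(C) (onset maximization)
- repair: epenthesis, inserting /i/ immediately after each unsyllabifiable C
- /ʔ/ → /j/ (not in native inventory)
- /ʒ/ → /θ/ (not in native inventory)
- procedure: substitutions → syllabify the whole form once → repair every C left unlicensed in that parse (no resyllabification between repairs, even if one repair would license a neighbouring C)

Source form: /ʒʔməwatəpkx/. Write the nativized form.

θijiməwatəpkixi

Substitution: /ʒ/ → /θ/, /ʔ/ → /j/, giving /θjməwatəpkx/.
The consonants /θ/, /j/, /k/, /x/ cannot be parsed into a legal (C)V(C) syllable (at most one coda consonant is licensed; onsets are limited to one consonant).
Inserting the epenthetic vowel yields /θ/ → /θi/, /j/ → /ji/, /k/ → /ki/, /x/ → /xi/.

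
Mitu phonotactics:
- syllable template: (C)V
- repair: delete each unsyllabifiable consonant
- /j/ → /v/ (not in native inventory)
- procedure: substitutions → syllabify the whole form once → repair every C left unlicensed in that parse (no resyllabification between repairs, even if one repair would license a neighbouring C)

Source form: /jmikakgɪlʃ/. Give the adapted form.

Substitution: /j/ → /v/, giving /vmikakgɪlʃ/.
Under (C)V, the unsyllabifiable consonants are /v/, /k/, /l/, /ʃ/ (no codas are permitted; onsets are limited to one consonant).
Deletion applies to /v/, /k/, /l/, /ʃ/.

mikagɪ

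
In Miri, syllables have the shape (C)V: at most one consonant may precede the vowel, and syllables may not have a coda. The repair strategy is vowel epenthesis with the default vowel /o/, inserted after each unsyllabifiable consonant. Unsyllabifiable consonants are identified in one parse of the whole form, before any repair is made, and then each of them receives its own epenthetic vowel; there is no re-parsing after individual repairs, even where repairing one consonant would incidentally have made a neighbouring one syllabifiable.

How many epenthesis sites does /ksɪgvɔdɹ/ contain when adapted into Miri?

The unsyllabifiable consonants are /k/, /g/, /d/, /ɹ/; each receives one epenthetic vowel.

4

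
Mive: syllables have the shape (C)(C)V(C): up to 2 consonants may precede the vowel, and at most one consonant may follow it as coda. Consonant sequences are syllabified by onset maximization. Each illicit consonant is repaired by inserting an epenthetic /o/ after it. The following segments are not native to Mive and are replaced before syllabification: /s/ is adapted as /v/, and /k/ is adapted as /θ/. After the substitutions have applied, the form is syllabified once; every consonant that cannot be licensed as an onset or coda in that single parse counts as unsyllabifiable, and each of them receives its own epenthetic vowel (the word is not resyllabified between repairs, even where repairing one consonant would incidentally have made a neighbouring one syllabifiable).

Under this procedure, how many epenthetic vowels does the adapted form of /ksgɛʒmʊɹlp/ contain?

After substitution the input is /θvgɛʒmʊɹlp/.
The unsyllabifiable consonants are /θ/, /l/, /p/; each receives one epenthetic vowel.

3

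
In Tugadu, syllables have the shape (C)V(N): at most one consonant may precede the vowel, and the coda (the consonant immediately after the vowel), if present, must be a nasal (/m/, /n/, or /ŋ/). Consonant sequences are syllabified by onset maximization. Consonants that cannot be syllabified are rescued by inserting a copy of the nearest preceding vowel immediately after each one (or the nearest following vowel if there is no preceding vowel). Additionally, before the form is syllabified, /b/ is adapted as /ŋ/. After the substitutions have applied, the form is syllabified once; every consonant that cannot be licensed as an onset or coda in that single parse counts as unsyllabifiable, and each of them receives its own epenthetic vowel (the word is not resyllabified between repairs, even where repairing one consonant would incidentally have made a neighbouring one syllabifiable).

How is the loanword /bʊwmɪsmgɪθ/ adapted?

ŋʊwʊmɪsɪmɪgɪθɪ

Substitution: /b/ → /ŋ/, giving /ŋʊwmɪsmgɪθ/.
Under (C)V(N), the unsyllabifiable consonants are /w/, /s/, /m/, /θ/ (only a nasal (/m/, /n/, or /ŋ/) is licensed in coda position; onsets are limited to one consonant).
Epenthesis after each stranded consonant: /w/ → /wʊ/, /s/ → /sɪ/, /m/ → /mɪ/, /θ/ → /θɪ/.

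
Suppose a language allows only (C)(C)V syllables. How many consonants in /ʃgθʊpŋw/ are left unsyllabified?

The consonants /ʃ/, /p/, /ŋ/, /w/ cannot be parsed into a legal (C)(C)V syllable (no codas are permitted; onsets may contain at most 2 consonants).

4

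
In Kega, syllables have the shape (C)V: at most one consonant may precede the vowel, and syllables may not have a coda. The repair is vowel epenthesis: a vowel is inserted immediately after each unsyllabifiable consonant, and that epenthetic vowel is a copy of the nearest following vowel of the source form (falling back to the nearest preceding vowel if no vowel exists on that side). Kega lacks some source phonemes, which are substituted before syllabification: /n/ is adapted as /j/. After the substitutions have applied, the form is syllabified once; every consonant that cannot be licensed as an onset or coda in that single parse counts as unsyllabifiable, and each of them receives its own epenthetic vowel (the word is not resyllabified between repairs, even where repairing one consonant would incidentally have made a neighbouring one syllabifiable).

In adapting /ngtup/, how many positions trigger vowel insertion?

3

After substitution the input is /jgtup/.
The unsyllabifiable consonants are /j/, /g/, /p/; each receives one epenthetic vowel.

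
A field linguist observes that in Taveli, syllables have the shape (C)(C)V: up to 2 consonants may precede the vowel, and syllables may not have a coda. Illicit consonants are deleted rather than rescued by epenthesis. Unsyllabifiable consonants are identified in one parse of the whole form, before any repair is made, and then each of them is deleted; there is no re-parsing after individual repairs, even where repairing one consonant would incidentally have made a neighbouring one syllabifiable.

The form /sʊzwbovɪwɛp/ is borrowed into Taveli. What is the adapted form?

sʊwbovɪwɛ

The consonants /z/, /p/ cannot be parsed into a legal (C)(C)V syllable (no codas are permitted; onsets may contain at most 2 consonants).
Deleting the stranded consonants removes /z/, /p/.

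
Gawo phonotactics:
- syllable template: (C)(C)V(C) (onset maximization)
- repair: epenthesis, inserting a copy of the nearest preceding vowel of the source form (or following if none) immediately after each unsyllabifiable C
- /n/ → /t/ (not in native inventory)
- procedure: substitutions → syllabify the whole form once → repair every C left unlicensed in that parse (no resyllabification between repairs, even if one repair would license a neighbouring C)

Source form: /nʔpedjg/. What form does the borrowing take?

Substitution: /n/ → /t/, giving /tʔpedjg/.
Syllabifying with onset maximization leaves /t/, /j/, /g/ stranded (at most one coda consonant is licensed; onsets may contain at most 2 consonants).
Each unlicensed consonant becomes the onset of a new syllable: /t/ → /te/, /j/ → /je/, /g/ → /ge/.

teʔpedjege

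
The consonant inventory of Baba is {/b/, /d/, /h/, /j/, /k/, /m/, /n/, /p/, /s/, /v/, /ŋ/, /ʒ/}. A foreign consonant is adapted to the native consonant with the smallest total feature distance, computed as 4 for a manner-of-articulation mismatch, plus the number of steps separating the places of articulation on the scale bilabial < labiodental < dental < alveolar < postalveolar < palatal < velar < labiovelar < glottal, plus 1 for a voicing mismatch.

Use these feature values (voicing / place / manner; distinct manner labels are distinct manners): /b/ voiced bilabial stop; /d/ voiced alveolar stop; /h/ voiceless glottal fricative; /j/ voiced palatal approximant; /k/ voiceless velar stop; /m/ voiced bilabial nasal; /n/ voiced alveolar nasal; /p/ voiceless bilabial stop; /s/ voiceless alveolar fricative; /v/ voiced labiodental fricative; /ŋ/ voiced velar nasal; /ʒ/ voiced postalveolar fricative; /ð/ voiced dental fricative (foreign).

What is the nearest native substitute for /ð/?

/v/ is closest: same manner (fricative), place distance 1 (dental→labiodental), same voicing; total 1. Next closest is /s/ at distance 2.

v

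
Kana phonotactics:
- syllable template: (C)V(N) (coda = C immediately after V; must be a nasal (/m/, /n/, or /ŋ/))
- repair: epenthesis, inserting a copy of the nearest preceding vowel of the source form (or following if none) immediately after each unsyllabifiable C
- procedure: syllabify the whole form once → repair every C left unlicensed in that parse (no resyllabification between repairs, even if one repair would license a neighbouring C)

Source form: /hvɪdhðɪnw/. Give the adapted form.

Under (C)V(N), the unsyllabifiable consonants are /h/, /d/, /h/, /w/ (only a nasal (/m/, /n/, or /ŋ/) is licensed in coda position; onsets are limited to one consonant).
Epenthesis after each stranded consonant: /h/ → /hɪ/, /d/ → /dɪ/, /h/ → /hɪ/, /w/ → /wɪ/.

hɪvɪdɪhɪðɪnwɪ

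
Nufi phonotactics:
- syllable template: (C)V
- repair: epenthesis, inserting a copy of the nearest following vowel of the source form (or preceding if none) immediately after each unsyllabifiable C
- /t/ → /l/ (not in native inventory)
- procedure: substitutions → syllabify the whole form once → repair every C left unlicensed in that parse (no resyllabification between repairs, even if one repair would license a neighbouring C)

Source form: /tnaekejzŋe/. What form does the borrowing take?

lanaekejezeŋe

Substitution: /t/ → /l/, giving /lnaekejzŋe/.
Under (C)V, the unsyllabifiable consonants are /l/, /j/, /z/ (no codas are permitted; onsets are limited to one consonant).
Epenthesis after each stranded consonant: /l/ → /la/, /j/ → /je/, /z/ → /ze/.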